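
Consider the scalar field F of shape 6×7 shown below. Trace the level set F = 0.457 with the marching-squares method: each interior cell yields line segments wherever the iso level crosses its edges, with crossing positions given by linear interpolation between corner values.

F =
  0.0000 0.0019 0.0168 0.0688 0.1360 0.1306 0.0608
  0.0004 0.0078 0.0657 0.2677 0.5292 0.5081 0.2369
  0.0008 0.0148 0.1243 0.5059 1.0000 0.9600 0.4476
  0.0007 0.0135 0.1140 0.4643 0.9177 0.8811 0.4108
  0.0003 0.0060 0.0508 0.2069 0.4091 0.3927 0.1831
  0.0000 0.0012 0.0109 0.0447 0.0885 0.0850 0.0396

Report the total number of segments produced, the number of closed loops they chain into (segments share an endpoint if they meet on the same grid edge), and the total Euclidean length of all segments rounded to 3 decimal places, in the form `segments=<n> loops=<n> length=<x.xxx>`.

cell (0,3): code 0100 → (0.816,4.000)–(1.000,3.724)
cell (0,4): code 1100 → (0.865,5.000)–(0.816,4.000)
cell (0,5): code 1000 → (1.000,5.188)–(0.865,5.000)
cell (1,2): code 0100 → (1.795,3.000)–(2.000,2.872)
cell (1,3): code 1110 → (1.000,3.724)–(1.795,3.000)
cell (1,5): code 1001 → (2.000,5.982)–(1.000,5.188)
cell (2,2): code 0110 → (2.000,2.872)–(3.000,2.979)
cell (2,5): code 1001 → (3.000,5.902)–(2.000,5.982)
cell (3,2): code 0010 → (3.000,2.979)–(3.028,3.000)
cell (3,3): code 0011 → (3.028,3.000)–(3.906,4.000)
cell (3,4): code 0011 → (3.906,4.000)–(3.868,5.000)
cell (3,5): code 0001 → (3.868,5.000)–(3.000,5.902)
total: 12 segments, chained into 1 closed loop(s), length Σ = 9.785241

segments=12 loops=1 length=9.785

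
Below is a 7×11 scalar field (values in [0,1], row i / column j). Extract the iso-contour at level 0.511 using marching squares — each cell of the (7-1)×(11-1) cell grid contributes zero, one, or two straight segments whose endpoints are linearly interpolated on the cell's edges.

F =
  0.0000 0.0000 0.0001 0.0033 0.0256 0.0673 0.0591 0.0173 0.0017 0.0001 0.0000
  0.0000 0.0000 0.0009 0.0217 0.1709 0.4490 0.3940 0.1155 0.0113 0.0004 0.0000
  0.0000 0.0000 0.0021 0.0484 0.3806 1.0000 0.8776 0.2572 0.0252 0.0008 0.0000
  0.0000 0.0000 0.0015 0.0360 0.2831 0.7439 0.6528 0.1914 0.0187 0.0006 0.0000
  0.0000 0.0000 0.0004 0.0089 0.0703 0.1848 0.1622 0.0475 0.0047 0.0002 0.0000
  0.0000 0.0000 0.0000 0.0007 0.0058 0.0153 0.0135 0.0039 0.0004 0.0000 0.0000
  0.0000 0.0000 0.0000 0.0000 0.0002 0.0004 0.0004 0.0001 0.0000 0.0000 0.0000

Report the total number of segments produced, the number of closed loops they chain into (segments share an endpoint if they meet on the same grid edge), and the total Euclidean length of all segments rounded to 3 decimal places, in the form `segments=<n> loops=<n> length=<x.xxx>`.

segments=8 loops=1 length=7.321

cell (1,4): code 0100 → (1.113,5.000)–(2.000,4.211)
cell (1,5): code 1100 → (1.242,6.000)–(1.113,5.000)
cell (1,6): code 1000 → (2.000,6.591)–(1.242,6.000)
cell (2,4): code 0110 → (2.000,4.211)–(3.000,4.495)
cell (2,6): code 1001 → (3.000,6.307)–(2.000,6.591)
cell (3,4): code 0010 → (3.000,4.495)–(3.417,5.000)
cell (3,5): code 0011 → (3.417,5.000)–(3.289,6.000)
cell (3,6): code 0001 → (3.289,6.000)–(3.000,6.307)
total: 8 segments, chained into 1 closed loop(s), length Σ = 7.321253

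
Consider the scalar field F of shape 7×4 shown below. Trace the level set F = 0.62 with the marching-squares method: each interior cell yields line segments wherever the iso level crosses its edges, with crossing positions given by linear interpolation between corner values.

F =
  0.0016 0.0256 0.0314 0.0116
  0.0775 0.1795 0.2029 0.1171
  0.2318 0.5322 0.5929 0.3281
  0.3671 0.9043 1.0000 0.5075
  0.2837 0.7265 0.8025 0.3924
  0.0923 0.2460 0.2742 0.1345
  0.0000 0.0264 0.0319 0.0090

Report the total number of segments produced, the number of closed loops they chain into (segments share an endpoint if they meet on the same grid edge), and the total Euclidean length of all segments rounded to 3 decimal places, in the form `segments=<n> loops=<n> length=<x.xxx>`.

cell (2,0): code 0100 → (2.236,1.000)–(3.000,0.471)
cell (2,1): code 1100 → (2.067,2.000)–(2.236,1.000)
cell (2,2): code 1000 → (3.000,2.772)–(2.067,2.000)
cell (3,0): code 0110 → (3.000,0.471)–(4.000,0.759)
cell (3,2): code 1001 → (4.000,2.445)–(3.000,2.772)
cell (4,0): code 0010 → (4.000,0.759)–(4.222,1.000)
cell (4,1): code 0011 → (4.222,1.000)–(4.345,2.000)
cell (4,2): code 0001 → (4.345,2.000)–(4.000,2.445)
total: 8 segments, chained into 1 closed loop(s), length Σ = 7.145589

segments=8 loops=1 length=7.146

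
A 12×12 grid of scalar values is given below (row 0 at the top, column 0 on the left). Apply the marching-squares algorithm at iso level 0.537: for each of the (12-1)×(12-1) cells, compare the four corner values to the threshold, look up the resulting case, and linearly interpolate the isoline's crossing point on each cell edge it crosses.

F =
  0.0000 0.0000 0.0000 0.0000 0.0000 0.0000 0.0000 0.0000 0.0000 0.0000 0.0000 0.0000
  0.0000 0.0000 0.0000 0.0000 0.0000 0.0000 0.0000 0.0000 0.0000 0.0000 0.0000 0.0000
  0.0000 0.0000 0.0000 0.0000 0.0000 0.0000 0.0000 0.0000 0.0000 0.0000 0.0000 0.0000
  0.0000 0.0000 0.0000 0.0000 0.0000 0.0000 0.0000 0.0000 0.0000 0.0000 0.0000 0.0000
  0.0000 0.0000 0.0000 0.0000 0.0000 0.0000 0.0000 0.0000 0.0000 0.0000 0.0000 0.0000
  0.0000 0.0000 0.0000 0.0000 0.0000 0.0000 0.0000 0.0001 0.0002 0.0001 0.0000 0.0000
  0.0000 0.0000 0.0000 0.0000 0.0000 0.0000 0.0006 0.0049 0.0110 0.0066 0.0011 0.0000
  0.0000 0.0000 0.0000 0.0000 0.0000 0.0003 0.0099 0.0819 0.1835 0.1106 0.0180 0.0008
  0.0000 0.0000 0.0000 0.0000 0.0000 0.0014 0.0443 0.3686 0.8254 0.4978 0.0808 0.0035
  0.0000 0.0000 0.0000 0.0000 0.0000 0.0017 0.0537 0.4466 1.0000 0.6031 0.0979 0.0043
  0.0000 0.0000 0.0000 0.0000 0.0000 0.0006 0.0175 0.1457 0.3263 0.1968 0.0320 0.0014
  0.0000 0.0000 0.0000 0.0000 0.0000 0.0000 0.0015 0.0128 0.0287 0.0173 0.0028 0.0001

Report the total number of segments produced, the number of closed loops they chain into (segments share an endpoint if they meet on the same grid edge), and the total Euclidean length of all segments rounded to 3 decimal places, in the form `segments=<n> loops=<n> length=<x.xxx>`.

cell (7,7): code 0100 → (7.551,8.000)–(8.000,7.369)
cell (7,8): code 1000 → (8.000,8.880)–(7.551,8.000)
cell (8,7): code 0110 → (8.000,7.369)–(9.000,7.163)
cell (8,8): code 1101 → (8.372,9.000)–(8.000,8.880)
cell (8,9): code 1000 → (9.000,9.131)–(8.372,9.000)
cell (9,7): code 0010 → (9.000,7.163)–(9.687,8.000)
cell (9,8): code 0011 → (9.687,8.000)–(9.163,9.000)
cell (9,9): code 0001 → (9.163,9.000)–(9.000,9.131)
total: 8 segments, chained into 1 closed loop(s), length Σ = 6.237093

segments=8 loops=1 length=6.237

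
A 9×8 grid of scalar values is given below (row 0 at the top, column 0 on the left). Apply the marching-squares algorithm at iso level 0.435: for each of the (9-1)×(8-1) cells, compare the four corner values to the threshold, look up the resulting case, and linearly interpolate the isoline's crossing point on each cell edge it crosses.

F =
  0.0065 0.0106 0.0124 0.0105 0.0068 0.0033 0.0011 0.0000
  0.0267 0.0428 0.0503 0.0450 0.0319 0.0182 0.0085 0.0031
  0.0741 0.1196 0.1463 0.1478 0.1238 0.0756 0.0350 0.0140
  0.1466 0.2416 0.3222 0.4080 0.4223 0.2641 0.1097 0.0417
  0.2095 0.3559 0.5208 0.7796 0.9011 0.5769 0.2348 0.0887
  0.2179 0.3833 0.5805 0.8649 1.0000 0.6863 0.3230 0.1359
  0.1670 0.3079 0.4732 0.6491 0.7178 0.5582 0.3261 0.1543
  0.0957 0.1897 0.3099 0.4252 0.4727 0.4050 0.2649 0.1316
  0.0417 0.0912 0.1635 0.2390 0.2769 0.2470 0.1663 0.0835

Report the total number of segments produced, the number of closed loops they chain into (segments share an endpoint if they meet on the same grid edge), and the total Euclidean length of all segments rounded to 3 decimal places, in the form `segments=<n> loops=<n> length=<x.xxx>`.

segments=16 loops=1 length=13.357

cell (3,1): code 0100 → (3.568,2.000)–(4.000,1.480)
cell (3,2): code 1100 → (3.073,3.000)–(3.568,2.000)
cell (3,3): code 1100 → (3.027,4.000)–(3.073,3.000)
cell (3,4): code 1100 → (3.546,5.000)–(3.027,4.000)
cell (3,5): code 1000 → (4.000,5.415)–(3.546,5.000)
cell (4,1): code 0110 → (4.000,1.480)–(5.000,1.262)
cell (4,5): code 1001 → (5.000,5.692)–(4.000,5.415)
cell (5,1): code 0110 → (5.000,1.262)–(6.000,1.769)
cell (5,5): code 1001 → (6.000,5.531)–(5.000,5.692)
cell (6,1): code 0010 → (6.000,1.769)–(6.234,2.000)
cell (6,2): code 0011 → (6.234,2.000)–(6.956,3.000)
cell (6,3): code 0111 → (6.956,3.000)–(7.000,3.206)
cell (6,4): code 1011 → (7.000,4.557)–(6.804,5.000)
cell (6,5): code 0001 → (6.804,5.000)–(6.000,5.531)
cell (7,3): code 0010 → (7.000,3.206)–(7.193,4.000)
cell (7,4): code 0001 → (7.193,4.000)–(7.000,4.557)
total: 16 segments, chained into 1 closed loop(s), length Σ = 13.357252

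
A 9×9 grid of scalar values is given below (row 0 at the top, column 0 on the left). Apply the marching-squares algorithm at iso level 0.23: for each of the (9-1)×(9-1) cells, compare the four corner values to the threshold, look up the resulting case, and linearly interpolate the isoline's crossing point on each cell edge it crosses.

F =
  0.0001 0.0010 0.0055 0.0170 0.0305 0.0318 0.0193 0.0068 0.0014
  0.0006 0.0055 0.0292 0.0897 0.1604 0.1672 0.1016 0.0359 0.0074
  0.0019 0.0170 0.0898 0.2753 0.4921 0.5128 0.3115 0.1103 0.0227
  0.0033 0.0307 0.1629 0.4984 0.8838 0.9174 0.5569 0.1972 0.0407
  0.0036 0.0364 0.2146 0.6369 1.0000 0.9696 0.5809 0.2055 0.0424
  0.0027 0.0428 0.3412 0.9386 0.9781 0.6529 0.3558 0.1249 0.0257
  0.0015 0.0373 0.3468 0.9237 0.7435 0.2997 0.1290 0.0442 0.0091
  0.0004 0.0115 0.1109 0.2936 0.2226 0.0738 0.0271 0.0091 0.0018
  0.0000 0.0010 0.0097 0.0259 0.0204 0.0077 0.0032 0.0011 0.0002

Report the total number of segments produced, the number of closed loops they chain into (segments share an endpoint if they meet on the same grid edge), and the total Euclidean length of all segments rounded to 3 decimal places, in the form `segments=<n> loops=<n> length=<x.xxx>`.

segments=22 loops=1 length=17.705

cell (1,2): code 0100 → (1.756,3.000)–(2.000,2.756)
cell (1,3): code 1100 → (1.210,4.000)–(1.756,3.000)
cell (1,4): code 1100 → (1.182,5.000)–(1.210,4.000)
cell (1,5): code 1100 → (1.612,6.000)–(1.182,5.000)
cell (1,6): code 1000 → (2.000,6.405)–(1.612,6.000)
cell (2,2): code 0110 → (2.000,2.756)–(3.000,2.200)
cell (2,6): code 1001 → (3.000,6.909)–(2.000,6.405)
cell (3,2): code 0110 → (3.000,2.200)–(4.000,2.036)
cell (3,6): code 1001 → (4.000,6.935)–(3.000,6.909)
cell (4,1): code 0100 → (4.122,2.000)–(5.000,1.627)
cell (4,2): code 1110 → (4.000,2.036)–(4.122,2.000)
cell (4,6): code 1001 → (5.000,6.545)–(4.000,6.935)
cell (5,1): code 0110 → (5.000,1.627)–(6.000,1.623)
cell (5,5): code 1011 → (6.000,5.408)–(5.555,6.000)
cell (5,6): code 0001 → (5.555,6.000)–(5.000,6.545)
cell (6,1): code 0010 → (6.000,1.623)–(6.495,2.000)
cell (6,2): code 0111 → (6.495,2.000)–(7.000,2.652)
cell (6,3): code 1011 → (7.000,3.896)–(6.986,4.000)
cell (6,4): code 0011 → (6.986,4.000)–(6.309,5.000)
cell (6,5): code 0001 → (6.309,5.000)–(6.000,5.408)
cell (7,2): code 0010 → (7.000,2.652)–(7.238,3.000)
cell (7,3): code 0001 → (7.238,3.000)–(7.000,3.896)
total: 22 segments, chained into 1 closed loop(s), length Σ = 17.704623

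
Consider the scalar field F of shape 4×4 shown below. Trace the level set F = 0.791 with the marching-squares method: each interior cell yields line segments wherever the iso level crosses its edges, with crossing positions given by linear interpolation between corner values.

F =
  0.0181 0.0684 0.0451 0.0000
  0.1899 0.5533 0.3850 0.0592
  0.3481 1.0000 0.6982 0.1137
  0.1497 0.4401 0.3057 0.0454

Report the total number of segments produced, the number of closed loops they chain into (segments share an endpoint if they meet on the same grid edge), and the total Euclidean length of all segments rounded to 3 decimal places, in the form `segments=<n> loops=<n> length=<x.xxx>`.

segments=4 loops=1 length=2.682

cell (1,0): code 0100 → (1.532,1.000)–(2.000,0.679)
cell (1,1): code 1000 → (2.000,1.693)–(1.532,1.000)
cell (2,0): code 0010 → (2.000,0.679)–(2.373,1.000)
cell (2,1): code 0001 → (2.373,1.000)–(2.000,1.693)
total: 4 segments, chained into 1 closed loop(s), length Σ = 2.681700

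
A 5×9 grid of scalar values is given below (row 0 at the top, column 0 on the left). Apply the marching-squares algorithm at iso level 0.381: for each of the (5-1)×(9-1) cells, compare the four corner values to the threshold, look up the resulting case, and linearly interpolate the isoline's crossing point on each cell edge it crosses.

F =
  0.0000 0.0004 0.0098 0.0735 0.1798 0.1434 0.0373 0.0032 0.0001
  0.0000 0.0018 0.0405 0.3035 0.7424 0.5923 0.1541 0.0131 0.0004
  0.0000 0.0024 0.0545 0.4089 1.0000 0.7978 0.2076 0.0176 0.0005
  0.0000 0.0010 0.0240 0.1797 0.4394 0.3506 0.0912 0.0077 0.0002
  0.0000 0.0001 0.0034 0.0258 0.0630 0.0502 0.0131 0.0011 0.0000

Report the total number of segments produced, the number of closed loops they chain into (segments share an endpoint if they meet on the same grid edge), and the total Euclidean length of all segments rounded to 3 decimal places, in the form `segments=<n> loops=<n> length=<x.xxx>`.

segments=12 loops=1 length=8.574

cell (0,3): code 0100 → (0.358,4.000)–(1.000,3.177)
cell (0,4): code 1100 → (0.529,5.000)–(0.358,4.000)
cell (0,5): code 1000 → (1.000,5.482)–(0.529,5.000)
cell (1,2): code 0100 → (1.735,3.000)–(2.000,2.921)
cell (1,3): code 1110 → (1.000,3.177)–(1.735,3.000)
cell (1,5): code 1001 → (2.000,5.706)–(1.000,5.482)
cell (2,2): code 0010 → (2.000,2.921)–(2.122,3.000)
cell (2,3): code 0111 → (2.122,3.000)–(3.000,3.775)
cell (2,4): code 1011 → (3.000,4.658)–(2.932,5.000)
cell (2,5): code 0001 → (2.932,5.000)–(2.000,5.706)
cell (3,3): code 0010 → (3.000,3.775)–(3.155,4.000)
cell (3,4): code 0001 → (3.155,4.000)–(3.000,4.658)
total: 12 segments, chained into 1 closed loop(s), length Σ = 8.573643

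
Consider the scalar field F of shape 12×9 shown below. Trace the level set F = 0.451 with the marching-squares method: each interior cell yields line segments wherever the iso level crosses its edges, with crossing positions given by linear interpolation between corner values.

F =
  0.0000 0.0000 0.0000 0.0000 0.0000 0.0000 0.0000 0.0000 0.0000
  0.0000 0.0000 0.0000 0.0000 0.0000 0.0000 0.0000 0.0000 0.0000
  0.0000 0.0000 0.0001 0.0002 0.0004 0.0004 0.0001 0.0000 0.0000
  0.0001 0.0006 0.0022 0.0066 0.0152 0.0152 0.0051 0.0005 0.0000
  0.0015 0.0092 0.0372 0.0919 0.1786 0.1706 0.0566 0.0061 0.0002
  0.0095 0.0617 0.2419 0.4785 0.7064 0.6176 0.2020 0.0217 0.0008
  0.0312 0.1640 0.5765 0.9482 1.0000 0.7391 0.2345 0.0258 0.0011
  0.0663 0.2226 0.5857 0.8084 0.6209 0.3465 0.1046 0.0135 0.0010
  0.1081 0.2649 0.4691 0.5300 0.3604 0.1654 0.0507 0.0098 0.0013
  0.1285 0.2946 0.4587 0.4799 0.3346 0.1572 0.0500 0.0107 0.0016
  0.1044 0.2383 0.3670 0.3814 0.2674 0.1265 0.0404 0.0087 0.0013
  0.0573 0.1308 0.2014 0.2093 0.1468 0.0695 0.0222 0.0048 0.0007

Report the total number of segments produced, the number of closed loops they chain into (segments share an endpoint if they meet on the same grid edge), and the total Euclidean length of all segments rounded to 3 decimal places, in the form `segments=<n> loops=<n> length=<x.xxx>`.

cell (4,2): code 0100 → (4.929,3.000)–(5.000,2.884)
cell (4,3): code 1100 → (4.516,4.000)–(4.929,3.000)
cell (4,4): code 1100 → (4.627,5.000)–(4.516,4.000)
cell (4,5): code 1000 → (5.000,5.401)–(4.627,5.000)
cell (5,1): code 0100 → (5.625,2.000)–(6.000,1.696)
cell (5,2): code 1110 → (5.000,2.884)–(5.625,2.000)
cell (5,5): code 1001 → (6.000,5.571)–(5.000,5.401)
cell (6,1): code 0110 → (6.000,1.696)–(7.000,1.629)
cell (6,4): code 1011 → (7.000,4.619)–(6.734,5.000)
cell (6,5): code 0001 → (6.734,5.000)–(6.000,5.571)
cell (7,1): code 0110 → (7.000,1.629)–(8.000,1.911)
cell (7,3): code 1011 → (8.000,3.466)–(7.652,4.000)
cell (7,4): code 0001 → (7.652,4.000)–(7.000,4.619)
cell (8,1): code 0110 → (8.000,1.911)–(9.000,1.953)
cell (8,3): code 1001 → (9.000,3.199)–(8.000,3.466)
cell (9,1): code 0010 → (9.000,1.953)–(9.084,2.000)
cell (9,2): code 0011 → (9.084,2.000)–(9.293,3.000)
cell (9,3): code 0001 → (9.293,3.000)–(9.000,3.199)
total: 18 segments, chained into 1 closed loop(s), length Σ = 13.832028

segments=18 loops=1 length=13.832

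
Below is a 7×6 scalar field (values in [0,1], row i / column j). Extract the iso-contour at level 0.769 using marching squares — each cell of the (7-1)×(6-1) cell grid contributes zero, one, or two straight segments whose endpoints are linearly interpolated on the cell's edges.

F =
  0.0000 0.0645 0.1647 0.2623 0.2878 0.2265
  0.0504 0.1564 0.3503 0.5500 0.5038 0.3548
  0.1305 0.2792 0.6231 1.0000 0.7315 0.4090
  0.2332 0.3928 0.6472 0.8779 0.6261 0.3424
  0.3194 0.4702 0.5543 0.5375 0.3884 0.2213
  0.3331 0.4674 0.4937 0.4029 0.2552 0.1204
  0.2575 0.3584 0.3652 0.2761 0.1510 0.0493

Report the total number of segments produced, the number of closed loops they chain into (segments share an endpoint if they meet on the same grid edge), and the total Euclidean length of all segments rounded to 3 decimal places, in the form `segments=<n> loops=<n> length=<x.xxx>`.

cell (1,2): code 0100 → (1.487,3.000)–(2.000,2.387)
cell (1,3): code 1000 → (2.000,3.860)–(1.487,3.000)
cell (2,2): code 0110 → (2.000,2.387)–(3.000,2.528)
cell (2,3): code 1001 → (3.000,3.432)–(2.000,3.860)
cell (3,2): code 0010 → (3.000,2.528)–(3.320,3.000)
cell (3,3): code 0001 → (3.320,3.000)–(3.000,3.432)
total: 6 segments, chained into 1 closed loop(s), length Σ = 5.007054

segments=6 loops=1 length=5.007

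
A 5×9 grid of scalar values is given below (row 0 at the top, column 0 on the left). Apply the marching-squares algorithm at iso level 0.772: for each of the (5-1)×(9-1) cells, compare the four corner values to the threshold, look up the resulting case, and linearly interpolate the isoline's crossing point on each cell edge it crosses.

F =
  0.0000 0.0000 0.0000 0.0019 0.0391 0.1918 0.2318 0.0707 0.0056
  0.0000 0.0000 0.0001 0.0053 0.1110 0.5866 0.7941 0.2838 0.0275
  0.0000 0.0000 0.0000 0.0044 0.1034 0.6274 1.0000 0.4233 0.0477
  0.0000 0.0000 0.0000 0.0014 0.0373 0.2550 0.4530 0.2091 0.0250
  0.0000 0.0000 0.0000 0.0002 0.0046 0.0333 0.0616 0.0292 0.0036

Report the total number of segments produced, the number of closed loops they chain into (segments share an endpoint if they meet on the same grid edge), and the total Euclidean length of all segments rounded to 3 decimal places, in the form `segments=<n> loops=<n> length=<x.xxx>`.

segments=6 loops=1 length=3.668

cell (0,5): code 0100 → (0.961,6.000)–(1.000,5.893)
cell (0,6): code 1000 → (1.000,6.043)–(0.961,6.000)
cell (1,5): code 0110 → (1.000,5.893)–(2.000,5.388)
cell (1,6): code 1001 → (2.000,6.395)–(1.000,6.043)
cell (2,5): code 0010 → (2.000,5.388)–(2.417,6.000)
cell (2,6): code 0001 → (2.417,6.000)–(2.000,6.395)
total: 6 segments, chained into 1 closed loop(s), length Σ = 3.667516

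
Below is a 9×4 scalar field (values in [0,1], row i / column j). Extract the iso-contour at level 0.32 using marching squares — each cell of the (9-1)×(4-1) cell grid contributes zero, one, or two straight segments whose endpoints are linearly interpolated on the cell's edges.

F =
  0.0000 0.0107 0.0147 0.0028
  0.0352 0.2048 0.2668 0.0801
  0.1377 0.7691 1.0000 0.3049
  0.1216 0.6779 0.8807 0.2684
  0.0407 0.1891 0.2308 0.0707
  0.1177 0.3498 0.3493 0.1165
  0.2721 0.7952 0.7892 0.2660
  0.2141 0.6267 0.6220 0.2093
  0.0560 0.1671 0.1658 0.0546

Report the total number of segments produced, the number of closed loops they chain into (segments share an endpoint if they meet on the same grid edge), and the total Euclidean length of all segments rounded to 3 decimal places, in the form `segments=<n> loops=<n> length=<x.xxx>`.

segments=18 loops=2 length=17.718

cell (1,0): code 0100 → (1.204,1.000)–(2.000,0.289)
cell (1,1): code 1100 → (1.073,2.000)–(1.204,1.000)
cell (1,2): code 1000 → (2.000,2.978)–(1.073,2.000)
cell (2,0): code 0110 → (2.000,0.289)–(3.000,0.357)
cell (2,2): code 1001 → (3.000,2.916)–(2.000,2.978)
cell (3,0): code 0010 → (3.000,0.357)–(3.732,1.000)
cell (3,1): code 0011 → (3.732,1.000)–(3.863,2.000)
cell (3,2): code 0001 → (3.863,2.000)–(3.000,2.916)
cell (4,0): code 0100 → (4.815,1.000)–(5.000,0.872)
cell (4,1): code 1100 → (4.753,2.000)–(4.815,1.000)
cell (4,2): code 1000 → (5.000,2.126)–(4.753,2.000)
cell (5,0): code 0110 → (5.000,0.872)–(6.000,0.092)
cell (5,2): code 1001 → (6.000,2.897)–(5.000,2.126)
cell (6,0): code 0110 → (6.000,0.092)–(7.000,0.257)
cell (6,2): code 1001 → (7.000,2.732)–(6.000,2.897)
cell (7,0): code 0010 → (7.000,0.257)–(7.667,1.000)
cell (7,1): code 0011 → (7.667,1.000)–(7.662,2.000)
cell (7,2): code 0001 → (7.662,2.000)–(7.000,2.732)
total: 18 segments, chained into 2 closed loop(s), length Σ = 17.718191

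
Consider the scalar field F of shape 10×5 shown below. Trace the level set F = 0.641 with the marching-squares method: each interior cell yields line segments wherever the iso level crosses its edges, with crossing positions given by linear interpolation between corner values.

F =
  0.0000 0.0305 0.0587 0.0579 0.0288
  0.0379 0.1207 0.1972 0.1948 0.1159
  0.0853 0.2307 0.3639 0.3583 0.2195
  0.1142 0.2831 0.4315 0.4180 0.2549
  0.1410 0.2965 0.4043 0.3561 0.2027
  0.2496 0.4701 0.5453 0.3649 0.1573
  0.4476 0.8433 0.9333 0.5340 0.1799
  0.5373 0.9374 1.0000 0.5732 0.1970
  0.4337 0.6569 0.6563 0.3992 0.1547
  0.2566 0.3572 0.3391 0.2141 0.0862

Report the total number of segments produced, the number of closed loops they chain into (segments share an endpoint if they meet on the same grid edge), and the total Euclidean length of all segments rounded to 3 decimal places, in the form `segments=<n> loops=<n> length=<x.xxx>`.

cell (5,0): code 0100 → (5.458,1.000)–(6.000,0.489)
cell (5,1): code 1100 → (5.247,2.000)–(5.458,1.000)
cell (5,2): code 1000 → (6.000,2.732)–(5.247,2.000)
cell (6,0): code 0110 → (6.000,0.489)–(7.000,0.259)
cell (6,2): code 1001 → (7.000,2.841)–(6.000,2.732)
cell (7,0): code 0110 → (7.000,0.259)–(8.000,0.929)
cell (7,2): code 1001 → (8.000,2.060)–(7.000,2.841)
cell (8,0): code 0010 → (8.000,0.929)–(8.053,1.000)
cell (8,1): code 0011 → (8.053,1.000)–(8.048,2.000)
cell (8,2): code 0001 → (8.048,2.000)–(8.000,2.060)
total: 10 segments, chained into 1 closed loop(s), length Σ = 8.487717

segments=10 loops=1 length=8.488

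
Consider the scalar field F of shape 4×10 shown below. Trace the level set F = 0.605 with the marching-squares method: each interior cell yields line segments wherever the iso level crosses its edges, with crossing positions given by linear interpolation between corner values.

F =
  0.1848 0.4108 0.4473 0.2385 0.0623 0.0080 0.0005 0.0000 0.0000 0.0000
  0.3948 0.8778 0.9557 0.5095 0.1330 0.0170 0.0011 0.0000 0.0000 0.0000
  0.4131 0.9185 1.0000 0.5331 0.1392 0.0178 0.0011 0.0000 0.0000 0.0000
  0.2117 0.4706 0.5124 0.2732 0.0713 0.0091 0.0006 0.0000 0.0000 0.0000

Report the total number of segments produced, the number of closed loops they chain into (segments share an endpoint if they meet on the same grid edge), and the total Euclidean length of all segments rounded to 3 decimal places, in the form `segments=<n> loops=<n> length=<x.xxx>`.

cell (0,0): code 0100 → (0.416,1.000)–(1.000,0.435)
cell (0,1): code 1100 → (0.310,2.000)–(0.416,1.000)
cell (0,2): code 1000 → (1.000,2.786)–(0.310,2.000)
cell (1,0): code 0110 → (1.000,0.435)–(2.000,0.380)
cell (1,2): code 1001 → (2.000,2.846)–(1.000,2.786)
cell (2,0): code 0010 → (2.000,0.380)–(2.700,1.000)
cell (2,1): code 0011 → (2.700,1.000)–(2.810,2.000)
cell (2,2): code 0001 → (2.810,2.000)–(2.000,2.846)
total: 8 segments, chained into 1 closed loop(s), length Σ = 7.979808

segments=8 loops=1 length=7.980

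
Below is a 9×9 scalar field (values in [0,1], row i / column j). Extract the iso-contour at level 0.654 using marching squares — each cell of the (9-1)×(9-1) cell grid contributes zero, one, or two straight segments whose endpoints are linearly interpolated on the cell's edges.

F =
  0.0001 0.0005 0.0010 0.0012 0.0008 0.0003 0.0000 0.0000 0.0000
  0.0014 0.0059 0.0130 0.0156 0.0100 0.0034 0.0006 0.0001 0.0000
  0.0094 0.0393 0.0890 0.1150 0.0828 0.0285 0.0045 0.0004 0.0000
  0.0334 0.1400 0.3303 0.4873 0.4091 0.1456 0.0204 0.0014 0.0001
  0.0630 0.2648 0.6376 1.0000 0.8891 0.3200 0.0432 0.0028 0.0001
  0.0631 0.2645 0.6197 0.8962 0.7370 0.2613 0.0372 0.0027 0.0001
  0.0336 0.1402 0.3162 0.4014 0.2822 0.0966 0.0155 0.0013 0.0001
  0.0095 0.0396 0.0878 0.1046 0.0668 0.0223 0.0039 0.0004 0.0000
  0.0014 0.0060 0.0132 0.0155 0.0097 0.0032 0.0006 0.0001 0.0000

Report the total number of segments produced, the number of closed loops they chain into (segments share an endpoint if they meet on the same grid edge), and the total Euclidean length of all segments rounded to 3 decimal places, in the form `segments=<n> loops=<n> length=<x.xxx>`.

cell (3,2): code 0100 → (3.325,3.000)–(4.000,2.045)
cell (3,3): code 1100 → (3.510,4.000)–(3.325,3.000)
cell (3,4): code 1000 → (4.000,4.413)–(3.510,4.000)
cell (4,2): code 0110 → (4.000,2.045)–(5.000,2.124)
cell (4,4): code 1001 → (5.000,4.174)–(4.000,4.413)
cell (5,2): code 0010 → (5.000,2.124)–(5.489,3.000)
cell (5,3): code 0011 → (5.489,3.000)–(5.182,4.000)
cell (5,4): code 0001 → (5.182,4.000)–(5.000,4.174)
total: 8 segments, chained into 1 closed loop(s), length Σ = 7.160065

segments=8 loops=1 length=7.160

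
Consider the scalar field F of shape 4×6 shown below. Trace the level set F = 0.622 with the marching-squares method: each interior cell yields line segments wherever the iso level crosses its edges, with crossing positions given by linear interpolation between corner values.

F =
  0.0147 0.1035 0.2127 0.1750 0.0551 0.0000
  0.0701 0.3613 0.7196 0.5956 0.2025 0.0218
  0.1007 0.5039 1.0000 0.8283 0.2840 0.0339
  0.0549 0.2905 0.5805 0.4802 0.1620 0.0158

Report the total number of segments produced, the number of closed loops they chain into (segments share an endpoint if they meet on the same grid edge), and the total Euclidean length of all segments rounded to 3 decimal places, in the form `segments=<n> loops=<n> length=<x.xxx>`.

segments=8 loops=1 length=6.393

cell (0,1): code 0100 → (0.807,2.000)–(1.000,1.728)
cell (0,2): code 1000 → (1.000,2.787)–(0.807,2.000)
cell (1,1): code 0110 → (1.000,1.728)–(2.000,1.238)
cell (1,2): code 1101 → (1.113,3.000)–(1.000,2.787)
cell (1,3): code 1000 → (2.000,3.379)–(1.113,3.000)
cell (2,1): code 0010 → (2.000,1.238)–(2.901,2.000)
cell (2,2): code 0011 → (2.901,2.000)–(2.593,3.000)
cell (2,3): code 0001 → (2.593,3.000)–(2.000,3.379)
total: 8 segments, chained into 1 closed loop(s), length Σ = 6.392695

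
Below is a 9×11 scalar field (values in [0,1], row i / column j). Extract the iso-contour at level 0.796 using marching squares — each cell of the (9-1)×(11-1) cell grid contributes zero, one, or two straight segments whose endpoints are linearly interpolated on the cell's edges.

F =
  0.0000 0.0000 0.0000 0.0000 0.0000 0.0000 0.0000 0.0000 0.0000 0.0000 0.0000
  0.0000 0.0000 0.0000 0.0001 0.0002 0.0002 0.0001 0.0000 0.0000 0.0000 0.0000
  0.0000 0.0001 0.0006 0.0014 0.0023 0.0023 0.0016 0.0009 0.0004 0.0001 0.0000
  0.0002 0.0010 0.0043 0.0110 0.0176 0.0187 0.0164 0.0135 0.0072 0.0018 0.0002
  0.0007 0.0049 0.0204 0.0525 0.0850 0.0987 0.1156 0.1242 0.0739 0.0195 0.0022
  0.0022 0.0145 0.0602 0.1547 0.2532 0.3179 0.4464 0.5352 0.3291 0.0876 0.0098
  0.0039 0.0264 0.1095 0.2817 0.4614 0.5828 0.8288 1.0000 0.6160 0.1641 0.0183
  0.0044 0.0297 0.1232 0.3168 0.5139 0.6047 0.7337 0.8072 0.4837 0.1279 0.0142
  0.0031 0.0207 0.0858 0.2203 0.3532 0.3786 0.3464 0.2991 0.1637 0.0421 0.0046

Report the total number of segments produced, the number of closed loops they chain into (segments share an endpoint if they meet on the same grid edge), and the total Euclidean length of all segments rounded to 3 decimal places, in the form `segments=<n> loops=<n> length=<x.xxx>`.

segments=8 loops=1 length=4.661

cell (5,5): code 0100 → (5.914,6.000)–(6.000,5.867)
cell (5,6): code 1100 → (5.561,7.000)–(5.914,6.000)
cell (5,7): code 1000 → (6.000,7.531)–(5.561,7.000)
cell (6,5): code 0010 → (6.000,5.867)–(6.345,6.000)
cell (6,6): code 0111 → (6.345,6.000)–(7.000,6.848)
cell (6,7): code 1001 → (7.000,7.035)–(6.000,7.531)
cell (7,6): code 0010 → (7.000,6.848)–(7.022,7.000)
cell (7,7): code 0001 → (7.022,7.000)–(7.000,7.035)
total: 8 segments, chained into 1 closed loop(s), length Σ = 4.660740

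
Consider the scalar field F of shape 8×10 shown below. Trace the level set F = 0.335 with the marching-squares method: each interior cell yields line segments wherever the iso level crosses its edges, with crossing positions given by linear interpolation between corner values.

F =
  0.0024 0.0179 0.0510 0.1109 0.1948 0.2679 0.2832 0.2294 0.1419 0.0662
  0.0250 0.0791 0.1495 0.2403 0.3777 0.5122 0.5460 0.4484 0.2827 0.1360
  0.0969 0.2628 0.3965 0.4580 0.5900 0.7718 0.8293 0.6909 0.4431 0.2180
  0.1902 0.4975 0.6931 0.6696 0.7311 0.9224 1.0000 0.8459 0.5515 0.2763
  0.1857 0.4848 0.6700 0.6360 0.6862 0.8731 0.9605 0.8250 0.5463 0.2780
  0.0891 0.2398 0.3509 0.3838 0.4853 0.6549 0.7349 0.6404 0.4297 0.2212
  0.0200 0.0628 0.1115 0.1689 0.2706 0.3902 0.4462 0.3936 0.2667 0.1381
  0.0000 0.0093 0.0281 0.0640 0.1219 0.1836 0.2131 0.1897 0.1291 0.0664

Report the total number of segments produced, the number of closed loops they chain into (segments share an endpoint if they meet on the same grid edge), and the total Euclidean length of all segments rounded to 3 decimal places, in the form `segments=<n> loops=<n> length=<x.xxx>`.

segments=28 loops=1 length=22.826

cell (0,3): code 0100 → (0.767,4.000)–(1.000,3.689)
cell (0,4): code 1100 → (0.275,5.000)–(0.767,4.000)
cell (0,5): code 1100 → (0.197,6.000)–(0.275,5.000)
cell (0,6): code 1100 → (0.482,7.000)–(0.197,6.000)
cell (0,7): code 1000 → (1.000,7.684)–(0.482,7.000)
cell (1,1): code 0100 → (1.751,2.000)–(2.000,1.540)
cell (1,2): code 1100 → (1.435,3.000)–(1.751,2.000)
cell (1,3): code 1110 → (1.000,3.689)–(1.435,3.000)
cell (1,7): code 1101 → (1.326,8.000)–(1.000,7.684)
cell (1,8): code 1000 → (2.000,8.480)–(1.326,8.000)
cell (2,0): code 0100 → (2.308,1.000)–(3.000,0.471)
cell (2,1): code 1110 → (2.000,1.540)–(2.308,1.000)
cell (2,8): code 1001 → (3.000,8.787)–(2.000,8.480)
cell (3,0): code 0110 → (3.000,0.471)–(4.000,0.499)
cell (3,8): code 1001 → (4.000,8.788)–(3.000,8.787)
cell (4,0): code 0010 → (4.000,0.499)–(4.611,1.000)
cell (4,1): code 0111 → (4.611,1.000)–(5.000,1.857)
cell (4,8): code 1001 → (5.000,8.454)–(4.000,8.788)
cell (5,1): code 0010 → (5.000,1.857)–(5.066,2.000)
cell (5,2): code 0011 → (5.066,2.000)–(5.227,3.000)
cell (5,3): code 0011 → (5.227,3.000)–(5.700,4.000)
cell (5,4): code 0111 → (5.700,4.000)–(6.000,4.538)
cell (5,7): code 1011 → (6.000,7.462)–(5.581,8.000)
cell (5,8): code 0001 → (5.581,8.000)–(5.000,8.454)
cell (6,4): code 0010 → (6.000,4.538)–(6.267,5.000)
cell (6,5): code 0011 → (6.267,5.000)–(6.477,6.000)
cell (6,6): code 0011 → (6.477,6.000)–(6.287,7.000)
cell (6,7): code 0001 → (6.287,7.000)–(6.000,7.462)
total: 28 segments, chained into 1 closed loop(s), length Σ = 22.826191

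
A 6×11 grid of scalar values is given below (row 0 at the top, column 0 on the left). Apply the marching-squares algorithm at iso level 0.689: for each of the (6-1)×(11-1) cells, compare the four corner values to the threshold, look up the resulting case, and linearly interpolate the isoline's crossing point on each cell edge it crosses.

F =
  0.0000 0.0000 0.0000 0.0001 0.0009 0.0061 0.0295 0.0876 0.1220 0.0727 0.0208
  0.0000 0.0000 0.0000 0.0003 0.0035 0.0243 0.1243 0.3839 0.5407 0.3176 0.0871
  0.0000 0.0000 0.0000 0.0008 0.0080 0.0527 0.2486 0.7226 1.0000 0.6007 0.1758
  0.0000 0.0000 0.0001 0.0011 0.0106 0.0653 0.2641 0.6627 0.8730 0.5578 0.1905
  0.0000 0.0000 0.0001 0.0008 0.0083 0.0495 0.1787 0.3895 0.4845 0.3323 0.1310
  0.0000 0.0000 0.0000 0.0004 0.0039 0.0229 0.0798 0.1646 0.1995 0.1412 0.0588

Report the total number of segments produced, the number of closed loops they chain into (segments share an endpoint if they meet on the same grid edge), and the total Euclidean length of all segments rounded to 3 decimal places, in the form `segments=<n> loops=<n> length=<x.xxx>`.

cell (1,6): code 0100 → (1.901,7.000)–(2.000,6.929)
cell (1,7): code 1100 → (1.323,8.000)–(1.901,7.000)
cell (1,8): code 1000 → (2.000,8.779)–(1.323,8.000)
cell (2,6): code 0010 → (2.000,6.929)–(2.561,7.000)
cell (2,7): code 0111 → (2.561,7.000)–(3.000,7.125)
cell (2,8): code 1001 → (3.000,8.584)–(2.000,8.779)
cell (3,7): code 0010 → (3.000,7.125)–(3.474,8.000)
cell (3,8): code 0001 → (3.474,8.000)–(3.000,8.584)
total: 8 segments, chained into 1 closed loop(s), length Σ = 6.096358

segments=8 loops=1 length=6.096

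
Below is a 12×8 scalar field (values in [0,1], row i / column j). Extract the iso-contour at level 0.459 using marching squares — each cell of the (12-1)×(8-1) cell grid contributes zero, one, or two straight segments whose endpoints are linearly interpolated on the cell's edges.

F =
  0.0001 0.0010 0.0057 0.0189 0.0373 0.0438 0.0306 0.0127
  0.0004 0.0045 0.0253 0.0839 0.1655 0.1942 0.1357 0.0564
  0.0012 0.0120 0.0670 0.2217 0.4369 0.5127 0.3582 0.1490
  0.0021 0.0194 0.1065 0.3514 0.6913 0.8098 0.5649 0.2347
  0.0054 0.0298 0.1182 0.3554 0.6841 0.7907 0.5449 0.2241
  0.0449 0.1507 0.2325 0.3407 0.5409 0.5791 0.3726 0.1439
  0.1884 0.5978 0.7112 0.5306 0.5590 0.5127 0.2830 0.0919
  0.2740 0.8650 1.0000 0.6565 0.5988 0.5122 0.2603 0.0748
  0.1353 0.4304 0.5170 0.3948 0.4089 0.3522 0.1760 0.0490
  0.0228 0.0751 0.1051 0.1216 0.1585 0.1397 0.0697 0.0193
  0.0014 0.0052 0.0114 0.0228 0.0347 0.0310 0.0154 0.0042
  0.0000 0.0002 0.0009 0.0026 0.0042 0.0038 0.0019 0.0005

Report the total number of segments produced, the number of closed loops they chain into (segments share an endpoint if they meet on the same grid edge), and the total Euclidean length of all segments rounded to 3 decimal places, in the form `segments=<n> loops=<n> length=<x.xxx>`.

segments=26 loops=1 length=20.435

cell (1,4): code 0100 → (1.831,5.000)–(2.000,4.292)
cell (1,5): code 1000 → (2.000,5.348)–(1.831,5.000)
cell (2,3): code 0100 → (2.087,4.000)–(3.000,3.317)
cell (2,4): code 1110 → (2.000,4.292)–(2.087,4.000)
cell (2,5): code 1101 → (2.488,6.000)–(2.000,5.348)
cell (2,6): code 1000 → (3.000,6.321)–(2.488,6.000)
cell (3,3): code 0110 → (3.000,3.317)–(4.000,3.315)
cell (3,6): code 1001 → (4.000,6.268)–(3.000,6.321)
cell (4,3): code 0110 → (4.000,3.315)–(5.000,3.591)
cell (4,5): code 1011 → (5.000,5.582)–(4.499,6.000)
cell (4,6): code 0001 → (4.499,6.000)–(4.000,6.268)
cell (5,0): code 0100 → (5.690,1.000)–(6.000,0.661)
cell (5,1): code 1100 → (5.473,2.000)–(5.690,1.000)
cell (5,2): code 1100 → (5.623,3.000)–(5.473,2.000)
cell (5,3): code 1110 → (5.000,3.591)–(5.623,3.000)
cell (5,5): code 1001 → (6.000,5.234)–(5.000,5.582)
cell (6,0): code 0110 → (6.000,0.661)–(7.000,0.313)
cell (6,5): code 1001 → (7.000,5.211)–(6.000,5.234)
cell (7,0): code 0010 → (7.000,0.313)–(7.934,1.000)
cell (7,1): code 0111 → (7.934,1.000)–(8.000,1.330)
cell (7,2): code 1011 → (8.000,2.475)–(7.755,3.000)
cell (7,3): code 0011 → (7.755,3.000)–(7.736,4.000)
cell (7,4): code 0011 → (7.736,4.000)–(7.332,5.000)
cell (7,5): code 0001 → (7.332,5.000)–(7.000,5.211)
cell (8,1): code 0010 → (8.000,1.330)–(8.141,2.000)
cell (8,2): code 0001 → (8.141,2.000)–(8.000,2.475)
total: 26 segments, chained into 1 closed loop(s), length Σ = 20.434565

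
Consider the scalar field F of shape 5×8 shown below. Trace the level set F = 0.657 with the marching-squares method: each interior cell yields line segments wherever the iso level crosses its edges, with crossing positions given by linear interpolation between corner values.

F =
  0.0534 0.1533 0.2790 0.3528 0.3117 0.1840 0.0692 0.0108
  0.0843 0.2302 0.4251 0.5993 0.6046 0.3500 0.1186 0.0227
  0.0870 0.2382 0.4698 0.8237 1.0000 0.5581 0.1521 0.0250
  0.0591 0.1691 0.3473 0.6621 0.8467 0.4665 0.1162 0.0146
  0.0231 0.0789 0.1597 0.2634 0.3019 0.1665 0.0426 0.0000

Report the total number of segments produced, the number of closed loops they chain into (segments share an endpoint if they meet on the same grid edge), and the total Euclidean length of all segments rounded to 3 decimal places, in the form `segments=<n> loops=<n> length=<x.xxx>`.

cell (1,2): code 0100 → (1.257,3.000)–(2.000,2.529)
cell (1,3): code 1100 → (1.133,4.000)–(1.257,3.000)
cell (1,4): code 1000 → (2.000,4.776)–(1.133,4.000)
cell (2,2): code 0110 → (2.000,2.529)–(3.000,2.984)
cell (2,4): code 1001 → (3.000,4.499)–(2.000,4.776)
cell (3,2): code 0010 → (3.000,2.984)–(3.013,3.000)
cell (3,3): code 0011 → (3.013,3.000)–(3.348,4.000)
cell (3,4): code 0001 → (3.348,4.000)–(3.000,4.499)
total: 8 segments, chained into 1 closed loop(s), length Σ = 6.871523

segments=8 loops=1 length=6.872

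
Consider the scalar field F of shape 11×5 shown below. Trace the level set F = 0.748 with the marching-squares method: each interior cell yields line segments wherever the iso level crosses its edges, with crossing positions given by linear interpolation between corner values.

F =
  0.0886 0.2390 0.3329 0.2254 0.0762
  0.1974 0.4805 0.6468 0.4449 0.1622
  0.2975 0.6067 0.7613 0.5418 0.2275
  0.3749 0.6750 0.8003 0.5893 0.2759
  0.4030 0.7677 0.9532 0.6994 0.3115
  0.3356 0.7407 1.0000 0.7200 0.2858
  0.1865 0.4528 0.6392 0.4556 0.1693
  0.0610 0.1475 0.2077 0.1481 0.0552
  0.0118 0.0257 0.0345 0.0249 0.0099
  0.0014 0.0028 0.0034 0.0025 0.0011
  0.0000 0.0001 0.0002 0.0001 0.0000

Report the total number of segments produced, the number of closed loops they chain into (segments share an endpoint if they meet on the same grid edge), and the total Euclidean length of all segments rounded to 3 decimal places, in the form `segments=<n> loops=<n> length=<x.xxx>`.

segments=12 loops=1 length=9.035

cell (1,1): code 0100 → (1.884,2.000)–(2.000,1.914)
cell (1,2): code 1000 → (2.000,2.061)–(1.884,2.000)
cell (2,1): code 0110 → (2.000,1.914)–(3.000,1.583)
cell (2,2): code 1001 → (3.000,2.248)–(2.000,2.061)
cell (3,0): code 0100 → (3.787,1.000)–(4.000,0.946)
cell (3,1): code 1110 → (3.000,1.583)–(3.787,1.000)
cell (3,2): code 1001 → (4.000,2.809)–(3.000,2.248)
cell (4,0): code 0010 → (4.000,0.946)–(4.730,1.000)
cell (4,1): code 0111 → (4.730,1.000)–(5.000,1.028)
cell (4,2): code 1001 → (5.000,2.900)–(4.000,2.809)
cell (5,1): code 0010 → (5.000,1.028)–(5.698,2.000)
cell (5,2): code 0001 → (5.698,2.000)–(5.000,2.900)
total: 12 segments, chained into 1 closed loop(s), length Σ = 9.035348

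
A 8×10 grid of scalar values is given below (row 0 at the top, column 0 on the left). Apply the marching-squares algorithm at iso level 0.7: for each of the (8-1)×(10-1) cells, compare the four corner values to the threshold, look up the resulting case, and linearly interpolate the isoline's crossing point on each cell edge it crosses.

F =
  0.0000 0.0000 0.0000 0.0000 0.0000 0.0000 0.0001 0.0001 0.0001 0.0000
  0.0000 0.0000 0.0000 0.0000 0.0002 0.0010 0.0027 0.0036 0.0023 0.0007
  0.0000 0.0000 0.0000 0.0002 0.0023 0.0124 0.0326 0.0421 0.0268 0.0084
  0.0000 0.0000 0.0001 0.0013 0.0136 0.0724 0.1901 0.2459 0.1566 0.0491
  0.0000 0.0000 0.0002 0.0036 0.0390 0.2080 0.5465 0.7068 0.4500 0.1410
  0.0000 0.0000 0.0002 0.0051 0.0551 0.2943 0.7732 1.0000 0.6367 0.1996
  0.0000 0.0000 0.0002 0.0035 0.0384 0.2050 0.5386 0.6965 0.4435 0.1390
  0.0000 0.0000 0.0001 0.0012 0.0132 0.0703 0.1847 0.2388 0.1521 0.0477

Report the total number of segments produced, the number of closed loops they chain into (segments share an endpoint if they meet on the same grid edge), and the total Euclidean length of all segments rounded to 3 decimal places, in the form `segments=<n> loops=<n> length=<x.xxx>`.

cell (3,6): code 0100 → (3.985,7.000)–(4.000,6.958)
cell (3,7): code 1000 → (4.000,7.026)–(3.985,7.000)
cell (4,5): code 0100 → (4.677,6.000)–(5.000,5.847)
cell (4,6): code 1110 → (4.000,6.958)–(4.677,6.000)
cell (4,7): code 1001 → (5.000,7.826)–(4.000,7.026)
cell (5,5): code 0010 → (5.000,5.847)–(5.312,6.000)
cell (5,6): code 0011 → (5.312,6.000)–(5.988,7.000)
cell (5,7): code 0001 → (5.988,7.000)–(5.000,7.826)
total: 8 segments, chained into 1 closed loop(s), length Σ = 5.728191

segments=8 loops=1 length=5.728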